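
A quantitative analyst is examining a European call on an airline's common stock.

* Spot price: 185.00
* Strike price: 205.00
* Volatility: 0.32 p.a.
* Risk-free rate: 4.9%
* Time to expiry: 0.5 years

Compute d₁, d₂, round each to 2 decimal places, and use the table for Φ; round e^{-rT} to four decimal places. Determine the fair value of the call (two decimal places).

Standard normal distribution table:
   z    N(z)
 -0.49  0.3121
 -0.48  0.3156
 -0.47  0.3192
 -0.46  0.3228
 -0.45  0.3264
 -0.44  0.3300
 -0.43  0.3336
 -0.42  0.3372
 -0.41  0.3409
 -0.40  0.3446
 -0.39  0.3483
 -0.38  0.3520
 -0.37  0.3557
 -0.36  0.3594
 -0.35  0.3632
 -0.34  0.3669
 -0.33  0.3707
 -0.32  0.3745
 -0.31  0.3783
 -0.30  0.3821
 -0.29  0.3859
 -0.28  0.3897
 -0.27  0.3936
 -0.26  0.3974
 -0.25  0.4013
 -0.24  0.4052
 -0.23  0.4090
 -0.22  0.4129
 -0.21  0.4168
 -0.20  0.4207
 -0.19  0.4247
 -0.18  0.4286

σ√T = 0.32·√0.5 = 0.2263
d₁ = [ln(185/205) + (0.049 + 0.32²/2)·0.5] / 0.2263 = [-0.1027 + 0.0501] / 0.2263 = -0.2323 ⇒ -0.23
d₂ = d₁ − σ√T = -0.2323 − 0.2263 = -0.4585 ⇒ -0.46
e^(−rT) = e^(−0.049·0.5) = 0.9758
N(d₁) = N(-0.23) = 0.4090;  N(d₂) = N(-0.46) = 0.3228
C = 185·0.4090 − 205·0.9758·0.3228 = 75.6650 − 64.5726 = 11.0924

11.09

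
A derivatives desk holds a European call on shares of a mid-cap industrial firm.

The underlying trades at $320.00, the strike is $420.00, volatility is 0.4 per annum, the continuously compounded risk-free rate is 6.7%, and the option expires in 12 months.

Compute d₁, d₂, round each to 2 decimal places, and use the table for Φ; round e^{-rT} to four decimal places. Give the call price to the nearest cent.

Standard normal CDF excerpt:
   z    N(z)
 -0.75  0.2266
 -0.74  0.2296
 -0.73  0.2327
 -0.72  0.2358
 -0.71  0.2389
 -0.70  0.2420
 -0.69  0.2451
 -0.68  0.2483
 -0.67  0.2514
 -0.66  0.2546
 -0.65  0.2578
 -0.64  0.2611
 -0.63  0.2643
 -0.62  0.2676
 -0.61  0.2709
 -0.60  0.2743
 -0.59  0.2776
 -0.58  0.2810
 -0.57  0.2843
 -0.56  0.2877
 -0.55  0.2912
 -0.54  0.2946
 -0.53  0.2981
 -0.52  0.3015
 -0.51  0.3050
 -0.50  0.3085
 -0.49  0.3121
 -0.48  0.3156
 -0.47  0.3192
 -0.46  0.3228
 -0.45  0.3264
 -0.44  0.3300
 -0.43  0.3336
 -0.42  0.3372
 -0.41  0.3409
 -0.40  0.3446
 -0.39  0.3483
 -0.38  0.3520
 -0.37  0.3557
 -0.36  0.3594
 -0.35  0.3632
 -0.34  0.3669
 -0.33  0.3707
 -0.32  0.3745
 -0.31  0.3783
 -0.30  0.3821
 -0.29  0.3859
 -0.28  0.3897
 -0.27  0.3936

$27.22

σ√T = 0.4·√1 = 0.4000
d₁ = [ln(320/420) + (0.067 + 0.4²/2)·1] / 0.4000 = [-0.2719 + 0.1470] / 0.4000 = -0.3123 which rounds to -0.31
d₂ = d₁ − σ√T = -0.3123 − 0.4000 = -0.7123 which rounds to -0.71
e^(−rT) = e^(−0.067·1) = 0.9352
N(d₁) = N(-0.31) = 0.3783;  N(d₂) = N(-0.71) = 0.2389
C = 320·0.3783 − 420·0.9352·0.2389 = 121.0560 − 93.8361 = 27.2199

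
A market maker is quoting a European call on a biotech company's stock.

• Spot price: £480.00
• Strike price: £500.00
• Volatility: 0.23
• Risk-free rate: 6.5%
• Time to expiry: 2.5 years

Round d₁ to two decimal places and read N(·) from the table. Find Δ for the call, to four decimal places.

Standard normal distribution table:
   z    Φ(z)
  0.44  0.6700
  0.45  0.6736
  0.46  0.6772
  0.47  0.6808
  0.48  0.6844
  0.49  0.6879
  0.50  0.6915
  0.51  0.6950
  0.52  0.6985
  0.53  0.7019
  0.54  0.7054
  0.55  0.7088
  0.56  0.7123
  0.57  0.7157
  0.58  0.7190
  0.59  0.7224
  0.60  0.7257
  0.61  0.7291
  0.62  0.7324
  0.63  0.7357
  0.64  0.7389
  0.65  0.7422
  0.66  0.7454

σ√T = 0.23·√2.5 = 0.3637
d₁ = [ln(480/500) + (0.065 + 0.23²/2)·2.5] / 0.3637 = [-0.0408 + 0.2286] / 0.3637 = 0.5164 which rounds to 0.52
N(d₁) = N(0.52) = 0.6985
Δ_call = N(d₁) = 0.6985

0.6985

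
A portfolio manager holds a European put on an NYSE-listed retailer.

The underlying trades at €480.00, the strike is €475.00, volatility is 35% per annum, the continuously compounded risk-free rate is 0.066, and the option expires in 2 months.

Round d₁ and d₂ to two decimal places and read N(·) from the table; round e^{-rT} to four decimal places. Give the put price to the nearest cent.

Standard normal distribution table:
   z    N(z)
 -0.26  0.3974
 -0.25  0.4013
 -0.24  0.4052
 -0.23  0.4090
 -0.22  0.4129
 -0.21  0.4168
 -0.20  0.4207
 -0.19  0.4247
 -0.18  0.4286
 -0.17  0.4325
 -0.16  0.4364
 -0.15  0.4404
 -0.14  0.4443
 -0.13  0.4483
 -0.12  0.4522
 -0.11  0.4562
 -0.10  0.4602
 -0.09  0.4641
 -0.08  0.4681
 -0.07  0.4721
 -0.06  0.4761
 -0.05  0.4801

€21.73

σ√T = 0.35 × 0.4082 = 0.1429
ln(S/K) + (r + σ²/2)T = ln(480/475) + (0.066 + 0.35²/2)·0.1667 = 0.0105 + 0.0212 = 0.0317
d₁ = 0.0317 / 0.1429 = 0.2217 → 0.22
d₂ = d₁ − σ√T = 0.2217 − 0.1429 = 0.0788 → 0.08
exp(−rT) = exp(−0.066·0.1667) = 0.9891
P = 475·0.9891·N(-0.08) − 480·N(-0.22) = 475·0.9891·0.4681 − 480·0.4129 = 219.9239 − 198.1920 = 21.7319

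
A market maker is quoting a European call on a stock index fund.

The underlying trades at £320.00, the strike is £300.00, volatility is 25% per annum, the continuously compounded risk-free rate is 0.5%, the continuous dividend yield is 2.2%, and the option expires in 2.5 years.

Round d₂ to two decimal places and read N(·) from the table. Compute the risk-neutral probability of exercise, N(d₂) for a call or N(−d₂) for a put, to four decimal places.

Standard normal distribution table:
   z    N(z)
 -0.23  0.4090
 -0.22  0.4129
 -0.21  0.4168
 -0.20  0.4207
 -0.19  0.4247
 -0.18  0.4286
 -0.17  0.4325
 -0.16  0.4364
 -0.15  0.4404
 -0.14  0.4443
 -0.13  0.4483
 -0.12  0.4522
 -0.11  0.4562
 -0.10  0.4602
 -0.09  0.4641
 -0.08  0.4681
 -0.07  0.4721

0.4443

σ√T = 0.25·√2.5 = 0.3953
d₁ = [ln(320/300) + (0.005 − 0.022 + 0.25²/2)·2.5] / 0.3953 = [0.0645 + 0.0356] / 0.3953 = 0.2534 → 0.25
d₂ = d₁ − σ√T = 0.2534 − 0.3953 = -0.1419 → -0.14
Pr(exercise) under Q = N(d₂) = 0.4443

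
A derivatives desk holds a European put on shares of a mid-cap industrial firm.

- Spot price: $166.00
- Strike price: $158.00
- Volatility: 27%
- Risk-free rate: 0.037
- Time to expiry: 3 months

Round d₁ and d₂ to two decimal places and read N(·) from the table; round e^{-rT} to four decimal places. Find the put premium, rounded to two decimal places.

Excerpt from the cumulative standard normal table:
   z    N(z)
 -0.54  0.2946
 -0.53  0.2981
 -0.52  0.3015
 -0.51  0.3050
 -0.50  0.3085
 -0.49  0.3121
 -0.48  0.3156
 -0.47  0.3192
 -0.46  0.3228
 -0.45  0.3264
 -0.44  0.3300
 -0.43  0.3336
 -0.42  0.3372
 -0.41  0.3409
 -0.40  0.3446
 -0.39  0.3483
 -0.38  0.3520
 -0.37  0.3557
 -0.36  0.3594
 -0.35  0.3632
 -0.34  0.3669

σ√T = 0.27 × 0.5000 = 0.1350
d₁ = [ln(166/158) + (0.037 + 0.27²/2)·0.25] / 0.1350 = [0.0494 + 0.0184] / 0.1350 = 0.5019 ⇒ 0.50
d₂ = d₁ − σ√T = 0.5019 − 0.1350 = 0.3669 ⇒ 0.37
e^(−rT) = e^(−0.037·0.25) = 0.9908
P = 158·0.9908·N(-0.37) − 166·N(-0.50) = 158·0.9908·0.3557 − 166·0.3085 = 55.6836 − 51.2110 = 4.4726

$4.47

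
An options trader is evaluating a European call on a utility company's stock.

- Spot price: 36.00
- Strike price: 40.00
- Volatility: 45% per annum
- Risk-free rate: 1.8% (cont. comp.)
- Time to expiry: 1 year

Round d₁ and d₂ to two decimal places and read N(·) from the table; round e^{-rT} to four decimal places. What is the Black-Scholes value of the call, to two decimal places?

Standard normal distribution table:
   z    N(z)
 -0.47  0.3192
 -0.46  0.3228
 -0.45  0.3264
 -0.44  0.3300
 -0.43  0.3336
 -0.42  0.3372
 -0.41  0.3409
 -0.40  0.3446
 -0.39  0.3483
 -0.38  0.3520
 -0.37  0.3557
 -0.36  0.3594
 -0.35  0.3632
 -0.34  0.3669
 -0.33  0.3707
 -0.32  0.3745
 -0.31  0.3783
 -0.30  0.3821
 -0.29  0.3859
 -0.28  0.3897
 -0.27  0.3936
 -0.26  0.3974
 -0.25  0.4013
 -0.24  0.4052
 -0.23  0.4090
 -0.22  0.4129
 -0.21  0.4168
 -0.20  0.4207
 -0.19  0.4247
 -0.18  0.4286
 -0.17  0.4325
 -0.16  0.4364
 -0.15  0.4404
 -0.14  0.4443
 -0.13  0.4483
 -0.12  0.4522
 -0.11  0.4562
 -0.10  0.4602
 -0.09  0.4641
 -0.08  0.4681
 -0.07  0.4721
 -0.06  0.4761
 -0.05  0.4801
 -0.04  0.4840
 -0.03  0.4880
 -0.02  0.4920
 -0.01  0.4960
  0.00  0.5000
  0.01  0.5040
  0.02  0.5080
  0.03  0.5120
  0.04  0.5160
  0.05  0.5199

5.18

T = 1;  σ√T = 0.4500
d₁ = [ln(36/40) + (0.018 + 0.45²/2)·1] / 0.4500 = [-0.1054 + 0.1193] / 0.4500 = 0.0309 ⇒ 0.03
d₂ = d₁ − σ√T = 0.0309 − 0.4500 = -0.4191 ⇒ -0.42
e^(−rT) = e^(−0.018·1) = 0.9822
N(d₁) = N(0.03) = 0.5120;  N(d₂) = N(-0.42) = 0.3372
C = 36·0.5120 − 40·0.9822·0.3372 = 18.4320 − 13.2479 = 5.1841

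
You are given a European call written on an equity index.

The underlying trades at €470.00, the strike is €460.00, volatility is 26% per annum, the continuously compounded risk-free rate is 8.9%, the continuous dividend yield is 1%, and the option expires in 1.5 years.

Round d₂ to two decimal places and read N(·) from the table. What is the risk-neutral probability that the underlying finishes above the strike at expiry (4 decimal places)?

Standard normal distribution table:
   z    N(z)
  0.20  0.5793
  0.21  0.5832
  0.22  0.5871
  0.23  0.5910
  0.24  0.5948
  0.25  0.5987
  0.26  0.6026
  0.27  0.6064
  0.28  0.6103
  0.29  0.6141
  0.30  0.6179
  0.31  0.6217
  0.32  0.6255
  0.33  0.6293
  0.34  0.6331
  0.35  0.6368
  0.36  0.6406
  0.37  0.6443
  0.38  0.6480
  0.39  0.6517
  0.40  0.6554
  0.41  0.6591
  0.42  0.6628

σ√T = 0.26 × 1.2247 = 0.3184
d₁ = [ln(470/460) + (0.089 − 0.01 + ½·0.26²)·1.5] / (σ√T) = (0.0215 + 0.1692) / 0.3184 = 0.5989 which rounds to 0.60
d₂ = 0.5989 − 0.3184 = 0.2805 which rounds to 0.28
Risk-neutral Pr[S_T > K] = N(d₂) = N(0.28) = 0.6103

0.6103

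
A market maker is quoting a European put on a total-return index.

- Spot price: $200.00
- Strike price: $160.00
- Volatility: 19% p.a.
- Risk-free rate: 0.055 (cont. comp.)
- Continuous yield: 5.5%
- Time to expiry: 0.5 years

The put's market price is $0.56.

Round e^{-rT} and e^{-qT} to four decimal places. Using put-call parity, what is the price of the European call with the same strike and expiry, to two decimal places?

e^(−qT) = e^(−0.055·0.5) = 0.9729;  e^(−rT) = e^(−0.055·0.5) = 0.9729
Put-call parity: C − P = S·e^(−qT) − K·e^(−rT) = 200·0.9729 − 160·0.9729 = 194.5800 − 155.6640 = 38.9160
C = P + (C − P) = 0.56 + (38.9160) = 39.4760

$39.48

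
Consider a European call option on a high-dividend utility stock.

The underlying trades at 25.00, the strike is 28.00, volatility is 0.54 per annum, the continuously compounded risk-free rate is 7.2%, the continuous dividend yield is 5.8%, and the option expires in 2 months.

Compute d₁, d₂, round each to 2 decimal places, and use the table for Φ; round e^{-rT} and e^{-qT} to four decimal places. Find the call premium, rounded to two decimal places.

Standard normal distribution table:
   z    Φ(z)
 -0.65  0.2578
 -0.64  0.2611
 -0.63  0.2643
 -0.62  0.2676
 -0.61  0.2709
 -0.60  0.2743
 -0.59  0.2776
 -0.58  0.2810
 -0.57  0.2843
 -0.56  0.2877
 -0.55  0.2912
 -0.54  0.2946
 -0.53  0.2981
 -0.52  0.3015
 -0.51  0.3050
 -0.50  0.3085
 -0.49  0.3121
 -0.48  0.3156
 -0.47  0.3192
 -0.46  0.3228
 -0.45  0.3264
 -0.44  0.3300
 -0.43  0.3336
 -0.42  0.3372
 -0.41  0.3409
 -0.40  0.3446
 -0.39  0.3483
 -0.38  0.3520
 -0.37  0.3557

1.13

T = 0.1667;  σ√T = 0.2205
d₁ = [ln(25/28) + (0.072 − 0.058 + 0.54²/2)·0.1667] / 0.2205 = [-0.1133 + 0.0266] / 0.2205 = -0.3933 which rounds to -0.39
d₂ = d₁ − σ√T = -0.3933 − 0.2205 = -0.6137 which rounds to -0.61
e^(−qT) = e^(−0.058·0.1667) = 0.9904;  e^(−rT) = e^(−0.072·0.1667) = 0.9881
N(d₁) = N(-0.39) = 0.3483;  N(d₂) = N(-0.61) = 0.2709
C = 25·0.9904·0.3483 − 28·0.9881·0.2709 = 8.6239 − 7.4949 = 1.1290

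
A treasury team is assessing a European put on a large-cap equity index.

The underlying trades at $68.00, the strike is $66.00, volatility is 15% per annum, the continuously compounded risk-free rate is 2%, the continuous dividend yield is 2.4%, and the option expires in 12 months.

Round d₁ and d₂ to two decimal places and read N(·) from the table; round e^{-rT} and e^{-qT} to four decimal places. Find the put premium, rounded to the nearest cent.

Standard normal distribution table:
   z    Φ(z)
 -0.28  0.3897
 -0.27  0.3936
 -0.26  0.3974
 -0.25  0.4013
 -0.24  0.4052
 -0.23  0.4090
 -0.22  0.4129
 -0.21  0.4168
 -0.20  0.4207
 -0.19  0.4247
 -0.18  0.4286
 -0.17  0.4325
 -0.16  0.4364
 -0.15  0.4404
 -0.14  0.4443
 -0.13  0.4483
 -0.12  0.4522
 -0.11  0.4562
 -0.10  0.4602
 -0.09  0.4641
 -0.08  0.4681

$3.13

σ√T = 0.15 × 1.0000 = 0.1500
d₁ = [ln(68/66) + (0.02 − 0.024 + 0.15²/2)·1] / 0.1500 = [0.0299 + 0.0072] / 0.1500 = 0.2474 → 0.25
d₂ = d₁ − σ√T = 0.2474 − 0.1500 = 0.0974 → 0.10
exp(−qT) = exp(−0.024·1) = 0.9763;  exp(−rT) = exp(−0.02·1) = 0.9802
N(−d₂) = N(-0.10) = 0.4602;  N(−d₁) = N(-0.25) = 0.4013
P = 66·0.9802·0.4602 − 68·0.9763·0.4013 = 29.7718 − 26.6417 = 3.1301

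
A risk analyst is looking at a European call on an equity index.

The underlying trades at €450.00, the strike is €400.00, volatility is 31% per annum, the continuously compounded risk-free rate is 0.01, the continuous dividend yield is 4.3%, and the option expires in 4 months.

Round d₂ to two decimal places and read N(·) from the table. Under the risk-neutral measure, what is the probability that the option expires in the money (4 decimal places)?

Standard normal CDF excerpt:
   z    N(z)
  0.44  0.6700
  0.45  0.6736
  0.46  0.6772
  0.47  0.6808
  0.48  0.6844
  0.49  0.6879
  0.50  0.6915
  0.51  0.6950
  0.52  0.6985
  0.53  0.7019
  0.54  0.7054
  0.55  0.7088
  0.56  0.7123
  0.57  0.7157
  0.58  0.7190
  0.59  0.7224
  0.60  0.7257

σ√T = 0.31·√0.3333 = 0.1790
d₁ = [ln(450/400) + (0.01 − 0.043 + 0.31²/2)·0.3333] / 0.1790 = [0.1178 + 0.0050] / 0.1790 = 0.6861 ≈ 0.69
d₂ = d₁ − σ√T = 0.6861 − 0.1790 = 0.5071 ≈ 0.51
Risk-neutral Pr[S_T > K] = N(d₂) = N(0.51) = 0.6950

0.6950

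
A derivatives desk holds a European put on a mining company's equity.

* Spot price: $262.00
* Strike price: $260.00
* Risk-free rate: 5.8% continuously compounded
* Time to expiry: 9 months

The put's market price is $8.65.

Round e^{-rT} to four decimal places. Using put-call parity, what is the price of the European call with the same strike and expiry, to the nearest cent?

$21.73

e^(−rT) = e^(−0.058·0.75) = 0.9574
Put-call parity: C − P = S − K·e^(−rT) = 262 − 260·0.9574 = 262 − 248.9240 = 13.0760
C = P + (C − P) = 8.65 + (13.0760) = 21.7260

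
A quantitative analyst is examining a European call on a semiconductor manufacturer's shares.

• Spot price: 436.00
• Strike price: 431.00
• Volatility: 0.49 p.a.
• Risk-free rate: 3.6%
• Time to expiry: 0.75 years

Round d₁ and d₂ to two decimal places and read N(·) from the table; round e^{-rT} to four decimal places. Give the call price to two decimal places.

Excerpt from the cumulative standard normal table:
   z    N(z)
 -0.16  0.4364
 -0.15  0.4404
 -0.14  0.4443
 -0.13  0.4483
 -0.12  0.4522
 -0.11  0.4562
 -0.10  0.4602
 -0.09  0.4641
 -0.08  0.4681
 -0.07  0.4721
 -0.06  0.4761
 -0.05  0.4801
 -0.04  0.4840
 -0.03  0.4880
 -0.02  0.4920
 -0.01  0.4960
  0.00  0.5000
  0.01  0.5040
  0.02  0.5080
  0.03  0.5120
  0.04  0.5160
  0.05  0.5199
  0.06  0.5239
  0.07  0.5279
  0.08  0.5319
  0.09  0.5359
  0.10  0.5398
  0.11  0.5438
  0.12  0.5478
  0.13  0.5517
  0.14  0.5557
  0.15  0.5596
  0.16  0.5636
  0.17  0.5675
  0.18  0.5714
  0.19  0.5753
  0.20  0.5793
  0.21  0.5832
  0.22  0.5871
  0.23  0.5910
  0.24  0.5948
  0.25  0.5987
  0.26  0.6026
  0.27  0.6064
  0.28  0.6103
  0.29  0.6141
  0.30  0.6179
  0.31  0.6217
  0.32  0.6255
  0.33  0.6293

79.69

σ√T = 0.49 × 0.8660 = 0.4244
d₁ = [ln(436/431) + (0.036 + 0.49²/2)·0.75] / 0.4244 = [0.0115 + 0.1170] / 0.4244 = 0.3030 which rounds to 0.30
d₂ = d₁ − σ√T = 0.3030 − 0.4244 = -0.1214 which rounds to -0.12
exp(−rT) = exp(−0.036·0.75) = 0.9734
N(d₁) = N(0.30) = 0.6179;  N(d₂) = N(-0.12) = 0.4522
C = 436·0.6179 − 431·0.9734·0.4522 = 269.4044 − 189.7139 = 79.6905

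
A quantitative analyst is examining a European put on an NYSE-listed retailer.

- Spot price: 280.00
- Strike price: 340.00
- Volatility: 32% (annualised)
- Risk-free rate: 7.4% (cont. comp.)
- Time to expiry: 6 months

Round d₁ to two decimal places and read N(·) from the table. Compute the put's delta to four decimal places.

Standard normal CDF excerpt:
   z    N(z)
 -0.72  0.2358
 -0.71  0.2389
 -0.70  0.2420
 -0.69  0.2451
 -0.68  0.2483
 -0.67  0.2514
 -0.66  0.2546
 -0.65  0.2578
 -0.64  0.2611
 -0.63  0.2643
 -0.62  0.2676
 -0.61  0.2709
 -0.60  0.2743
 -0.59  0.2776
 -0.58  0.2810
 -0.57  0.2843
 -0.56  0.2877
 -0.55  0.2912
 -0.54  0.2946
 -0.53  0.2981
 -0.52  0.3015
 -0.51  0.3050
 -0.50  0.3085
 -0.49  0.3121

σ√T = 0.32·√0.5 = 0.2263
ln(S/K) + (r + σ²/2)T = ln(280/340) + (0.074 + 0.32²/2)·0.5 = -0.1942 + 0.0626 = -0.1316
d₁ = -0.1316 / 0.2263 = -0.5814 which rounds to -0.58
N(d₁) = N(-0.58) = 0.2810
Δ_put = N(d₁) − 1 = 0.2810 − 1 = -0.7190

-0.7190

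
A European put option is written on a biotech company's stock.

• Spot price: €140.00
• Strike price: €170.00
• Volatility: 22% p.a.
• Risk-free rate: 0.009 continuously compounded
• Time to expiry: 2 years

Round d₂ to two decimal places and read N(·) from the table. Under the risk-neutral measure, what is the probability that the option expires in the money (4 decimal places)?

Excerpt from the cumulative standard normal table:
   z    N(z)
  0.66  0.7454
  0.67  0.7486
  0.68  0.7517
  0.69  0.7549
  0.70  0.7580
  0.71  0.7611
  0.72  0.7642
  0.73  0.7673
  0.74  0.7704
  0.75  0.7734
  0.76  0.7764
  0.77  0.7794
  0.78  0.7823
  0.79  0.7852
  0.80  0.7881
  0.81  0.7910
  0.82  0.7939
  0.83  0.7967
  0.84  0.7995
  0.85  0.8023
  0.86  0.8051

0.7642

σ√T = 0.22·√2 = 0.3111
ln(S/K) + (r + σ²/2)T = ln(140/170) + (0.009 + 0.22²/2)·2 = -0.1942 + 0.0664 = -0.1278
d₁ = -0.1278 / 0.3111 = -0.4106 ⇒ -0.41
d₂ = d₁ − σ√T = -0.4106 − 0.3111 = -0.7218 ⇒ -0.72
Risk-neutral Pr[S_T < K] = N(−d₂) = N(0.72) = 0.7642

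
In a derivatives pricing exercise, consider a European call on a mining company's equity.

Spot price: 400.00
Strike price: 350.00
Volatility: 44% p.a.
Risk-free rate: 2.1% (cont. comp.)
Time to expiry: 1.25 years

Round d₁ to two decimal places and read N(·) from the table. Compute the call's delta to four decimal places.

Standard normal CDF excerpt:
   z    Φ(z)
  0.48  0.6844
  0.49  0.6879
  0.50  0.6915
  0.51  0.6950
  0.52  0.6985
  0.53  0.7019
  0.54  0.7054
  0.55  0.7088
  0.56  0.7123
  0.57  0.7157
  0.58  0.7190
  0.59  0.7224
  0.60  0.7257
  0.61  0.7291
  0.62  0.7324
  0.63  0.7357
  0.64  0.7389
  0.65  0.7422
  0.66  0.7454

σ√T = 0.44 × 1.1180 = 0.4919
d₁ = [ln(400/350) + (0.021 + 0.44²/2)·1.25] / 0.4919 = [0.1335 + 0.1472] / 0.4919 = 0.5708 ⇒ 0.57
N(d₁) = N(0.57) = 0.7157
Δ_call = N(d₁) = 0.7157

0.7157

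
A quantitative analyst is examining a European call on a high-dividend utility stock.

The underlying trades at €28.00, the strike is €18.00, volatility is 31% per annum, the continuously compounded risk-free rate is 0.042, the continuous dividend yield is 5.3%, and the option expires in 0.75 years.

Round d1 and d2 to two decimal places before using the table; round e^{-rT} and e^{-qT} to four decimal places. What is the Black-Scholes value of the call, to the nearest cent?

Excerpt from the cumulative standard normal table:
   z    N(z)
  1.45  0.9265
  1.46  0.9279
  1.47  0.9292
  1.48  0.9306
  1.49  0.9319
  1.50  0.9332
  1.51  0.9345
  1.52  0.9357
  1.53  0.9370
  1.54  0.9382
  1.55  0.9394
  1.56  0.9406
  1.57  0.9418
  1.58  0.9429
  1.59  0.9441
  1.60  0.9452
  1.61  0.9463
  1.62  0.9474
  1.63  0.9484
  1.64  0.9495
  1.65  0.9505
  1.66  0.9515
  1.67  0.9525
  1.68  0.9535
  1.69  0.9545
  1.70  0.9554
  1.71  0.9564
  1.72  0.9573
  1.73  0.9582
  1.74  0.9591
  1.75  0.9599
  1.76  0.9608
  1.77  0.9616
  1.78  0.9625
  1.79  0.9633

€9.60

σ√T = 0.31·√0.75 = 0.2685
d₁ = [ln(28/18) + (0.042 − 0.053 + 0.31²/2)·0.75] / 0.2685 = [0.4418 + 0.0278] / 0.2685 = 1.7493 ⇒ 1.75
d₂ = d₁ − σ√T = 1.7493 − 0.2685 = 1.4808 ⇒ 1.48
exp(−qT) = exp(−0.053·0.75) = 0.9610;  exp(−rT) = exp(−0.042·0.75) = 0.9690
N(d₁) = N(1.75) = 0.9599;  N(d₂) = N(1.48) = 0.9306
C = 28·0.9610·0.9599 − 18·0.9690·0.9306 = 25.8290 − 16.2315 = 9.5975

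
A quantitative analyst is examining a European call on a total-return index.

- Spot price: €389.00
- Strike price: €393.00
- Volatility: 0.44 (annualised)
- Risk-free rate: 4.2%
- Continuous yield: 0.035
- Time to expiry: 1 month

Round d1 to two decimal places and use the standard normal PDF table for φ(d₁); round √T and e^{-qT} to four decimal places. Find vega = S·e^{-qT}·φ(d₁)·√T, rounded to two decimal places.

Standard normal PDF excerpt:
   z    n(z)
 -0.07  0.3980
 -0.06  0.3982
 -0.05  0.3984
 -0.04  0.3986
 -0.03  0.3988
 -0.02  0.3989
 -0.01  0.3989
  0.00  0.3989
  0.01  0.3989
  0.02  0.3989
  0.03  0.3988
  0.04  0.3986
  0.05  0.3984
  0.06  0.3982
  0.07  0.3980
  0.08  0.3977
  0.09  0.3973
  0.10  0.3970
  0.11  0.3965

44.67

T = 0.08333;  σ√T = 0.1270
ln(S/K) + (r − q + σ²/2)T = ln(389/393) + (0.042 − 0.035 + 0.44²/2)·0.08333 = -0.0102 + 0.0086 = -0.0016
d₁ = -0.0016 / 0.1270 = -0.0124 → -0.01
√T = √0.08333 = 0.2887
φ(d₁) = φ(-0.01) = 0.3989
e^(−qT) = e^(−0.035·0.08333) = 0.9971
vega = S·e^(−qT)·φ(d₁)·√T = 389·0.9971·0.3989·0.2887 = 44.6683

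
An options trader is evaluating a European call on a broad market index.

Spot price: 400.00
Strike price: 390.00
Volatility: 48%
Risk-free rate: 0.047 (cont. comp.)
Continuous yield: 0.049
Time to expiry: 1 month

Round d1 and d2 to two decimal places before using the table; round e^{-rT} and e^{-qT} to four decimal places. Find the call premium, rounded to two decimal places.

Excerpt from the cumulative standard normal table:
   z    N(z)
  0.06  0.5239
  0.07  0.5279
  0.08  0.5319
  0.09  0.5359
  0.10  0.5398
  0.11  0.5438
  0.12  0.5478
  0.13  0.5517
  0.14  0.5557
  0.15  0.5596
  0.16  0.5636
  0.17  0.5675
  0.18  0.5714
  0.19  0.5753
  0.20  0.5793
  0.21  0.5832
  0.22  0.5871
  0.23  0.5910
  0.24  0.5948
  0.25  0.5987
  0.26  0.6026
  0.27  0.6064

T = 0.08333;  σ√T = 0.1386
d₁ = [ln(400/390) + (0.047 − 0.049 + 0.48²/2)·0.08333] / 0.1386 = [0.0253 + 0.0094] / 0.1386 = 0.2508 ⇒ 0.25
d₂ = d₁ − σ√T = 0.2508 − 0.1386 = 0.1122 ⇒ 0.11
e^(−qT) = e^(−0.049·0.08333) = 0.9959;  e^(−rT) = e^(−0.047·0.08333) = 0.9961
N(d₁) = N(0.25) = 0.5987;  N(d₂) = N(0.11) = 0.5438
C = 400·0.9959·0.5987 − 390·0.9961·0.5438 = 238.4981 − 211.2549 = 27.2433

27.24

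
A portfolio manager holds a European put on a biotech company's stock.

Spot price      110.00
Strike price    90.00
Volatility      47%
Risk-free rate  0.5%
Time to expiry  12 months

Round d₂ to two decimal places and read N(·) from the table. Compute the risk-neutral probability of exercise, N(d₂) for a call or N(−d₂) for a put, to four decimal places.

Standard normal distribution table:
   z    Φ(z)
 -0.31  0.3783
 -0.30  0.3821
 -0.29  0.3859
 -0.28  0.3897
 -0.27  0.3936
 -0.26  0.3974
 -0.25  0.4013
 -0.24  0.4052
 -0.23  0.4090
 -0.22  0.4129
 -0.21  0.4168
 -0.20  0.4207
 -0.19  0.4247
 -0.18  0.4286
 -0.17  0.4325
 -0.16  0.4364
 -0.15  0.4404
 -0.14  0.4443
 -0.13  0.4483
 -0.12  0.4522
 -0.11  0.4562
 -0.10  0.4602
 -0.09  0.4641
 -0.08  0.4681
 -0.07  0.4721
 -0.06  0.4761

0.4207

σ√T = 0.47·√1 = 0.4700
d₁ = [ln(110/90) + (0.005 + 0.47²/2)·1] / 0.4700 = [0.2007 + 0.1154] / 0.4700 = 0.6726 which rounds to 0.67
d₂ = d₁ − σ√T = 0.6726 − 0.4700 = 0.2026 which rounds to 0.20
Risk-neutral Pr[S_T < K] = N(−d₂) = N(-0.20) = 0.4207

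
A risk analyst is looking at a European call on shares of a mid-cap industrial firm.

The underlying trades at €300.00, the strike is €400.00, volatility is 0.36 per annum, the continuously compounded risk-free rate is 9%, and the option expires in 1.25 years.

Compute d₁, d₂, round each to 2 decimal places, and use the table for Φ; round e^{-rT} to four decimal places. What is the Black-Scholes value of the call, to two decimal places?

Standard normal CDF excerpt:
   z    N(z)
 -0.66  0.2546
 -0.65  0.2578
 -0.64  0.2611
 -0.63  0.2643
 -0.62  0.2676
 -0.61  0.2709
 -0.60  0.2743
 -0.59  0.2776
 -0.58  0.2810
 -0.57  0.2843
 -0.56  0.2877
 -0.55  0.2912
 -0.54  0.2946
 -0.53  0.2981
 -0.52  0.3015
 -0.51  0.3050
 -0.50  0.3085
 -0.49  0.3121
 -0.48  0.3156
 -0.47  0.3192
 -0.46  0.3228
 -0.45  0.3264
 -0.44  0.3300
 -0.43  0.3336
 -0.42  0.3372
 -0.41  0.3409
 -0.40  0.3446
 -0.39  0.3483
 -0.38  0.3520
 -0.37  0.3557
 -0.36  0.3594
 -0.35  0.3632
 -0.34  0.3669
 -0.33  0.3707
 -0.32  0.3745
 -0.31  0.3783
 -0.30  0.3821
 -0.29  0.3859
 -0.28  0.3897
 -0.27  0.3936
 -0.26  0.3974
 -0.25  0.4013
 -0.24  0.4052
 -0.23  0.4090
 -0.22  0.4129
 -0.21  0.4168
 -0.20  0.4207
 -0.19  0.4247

€29.37

σ√T = 0.36·√1.25 = 0.4025
ln(S/K) + (r + σ²/2)T = ln(300/400) + (0.09 + 0.36²/2)·1.25 = -0.2877 + 0.1935 = -0.0942
d₁ = -0.0942 / 0.4025 = -0.2340 ≈ -0.23
d₂ = d₁ − σ√T = -0.2340 − 0.4025 = -0.6365 ≈ -0.64
exp(−rT) = exp(−0.09·1.25) = 0.8936
N(d₁) = N(-0.23) = 0.4090;  N(d₂) = N(-0.64) = 0.2611
C = 300·0.4090 − 400·0.8936·0.2611 = 122.7000 − 93.3276 = 29.3724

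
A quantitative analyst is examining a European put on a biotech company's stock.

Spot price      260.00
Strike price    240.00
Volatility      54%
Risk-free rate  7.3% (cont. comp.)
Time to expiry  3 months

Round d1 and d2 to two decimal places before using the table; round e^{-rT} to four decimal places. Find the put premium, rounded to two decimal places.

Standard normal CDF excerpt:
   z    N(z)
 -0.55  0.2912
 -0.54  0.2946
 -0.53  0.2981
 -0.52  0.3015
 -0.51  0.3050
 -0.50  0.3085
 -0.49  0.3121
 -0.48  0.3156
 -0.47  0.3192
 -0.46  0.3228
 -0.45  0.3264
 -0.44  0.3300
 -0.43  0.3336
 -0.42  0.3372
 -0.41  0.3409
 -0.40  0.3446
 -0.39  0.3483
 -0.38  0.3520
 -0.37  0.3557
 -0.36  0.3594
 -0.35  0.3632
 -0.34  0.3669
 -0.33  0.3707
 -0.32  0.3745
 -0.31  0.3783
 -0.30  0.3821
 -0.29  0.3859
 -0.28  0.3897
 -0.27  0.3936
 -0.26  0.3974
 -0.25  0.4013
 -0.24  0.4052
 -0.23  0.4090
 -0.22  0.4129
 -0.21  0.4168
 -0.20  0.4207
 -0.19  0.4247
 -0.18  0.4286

σ√T = 0.54 × 0.5000 = 0.2700
d₁ = [ln(260/240) + (0.073 + 0.54²/2)·0.25] / 0.2700 = [0.0800 + 0.0547] / 0.2700 = 0.4990 → 0.50
d₂ = d₁ − σ√T = 0.4990 − 0.2700 = 0.2290 → 0.23
e^(−rT) = e^(−0.073·0.25) = 0.9819
P = 240·0.9819·N(-0.23) − 260·N(-0.50) = 240·0.9819·0.4090 − 260·0.3085 = 96.3833 − 80.2100 = 16.1733

16.17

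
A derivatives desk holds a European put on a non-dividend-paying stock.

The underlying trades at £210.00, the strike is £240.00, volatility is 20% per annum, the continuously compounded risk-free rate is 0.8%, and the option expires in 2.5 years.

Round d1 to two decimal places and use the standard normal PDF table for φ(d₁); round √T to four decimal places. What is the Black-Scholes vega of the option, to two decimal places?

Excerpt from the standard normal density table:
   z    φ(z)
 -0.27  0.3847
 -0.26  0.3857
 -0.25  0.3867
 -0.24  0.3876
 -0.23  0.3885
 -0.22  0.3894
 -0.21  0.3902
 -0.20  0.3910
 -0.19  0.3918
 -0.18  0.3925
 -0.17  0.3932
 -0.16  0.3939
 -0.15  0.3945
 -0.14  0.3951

129.82

T = 2.5;  σ√T = 0.3162
d₁ = [ln(210/240) + (0.008 + ½·0.2²)·2.5] / (σ√T) = (-0.1335 + 0.0700) / 0.3162 = -0.2009 ≈ -0.20
√T = √2.5 = 1.5811
φ(d₁) = φ(-0.20) = 0.3910
vega = S·φ(d₁)·√T = 210·0.3910·1.5811 = 129.8241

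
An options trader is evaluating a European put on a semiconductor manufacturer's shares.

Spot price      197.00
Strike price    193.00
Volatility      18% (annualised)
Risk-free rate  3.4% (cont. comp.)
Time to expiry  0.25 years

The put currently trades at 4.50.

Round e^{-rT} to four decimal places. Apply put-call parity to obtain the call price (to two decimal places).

10.14

e^(−rT) = e^(−0.034·0.25) = 0.9915
Put-call parity: C − P = S − K·e^(−rT) = 197 − 193·0.9915 = 197 − 191.3595 = 5.6405
C = P + (C − P) = 4.50 + (5.6405) = 10.1405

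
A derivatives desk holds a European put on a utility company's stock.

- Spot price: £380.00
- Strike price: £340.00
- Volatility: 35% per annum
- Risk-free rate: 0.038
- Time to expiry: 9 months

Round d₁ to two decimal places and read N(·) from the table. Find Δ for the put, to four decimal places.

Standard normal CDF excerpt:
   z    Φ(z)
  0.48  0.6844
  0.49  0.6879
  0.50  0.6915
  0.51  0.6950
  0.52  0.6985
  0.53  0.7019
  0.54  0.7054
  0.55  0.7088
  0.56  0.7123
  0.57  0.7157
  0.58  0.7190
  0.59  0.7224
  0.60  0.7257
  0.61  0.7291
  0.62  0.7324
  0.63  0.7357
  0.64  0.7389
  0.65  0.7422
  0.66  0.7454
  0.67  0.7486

-0.2709

σ√T = 0.35·√0.75 = 0.3031
d₁ = [ln(380/340) + (0.038 + ½·0.35²)·0.75] / (σ√T) = (0.1112 + 0.0744) / 0.3031 = 0.6125 ⇒ 0.61
N(d₁) = N(0.61) = 0.7291
Δ_put = N(d₁) − 1 = 0.7291 − 1 = -0.2709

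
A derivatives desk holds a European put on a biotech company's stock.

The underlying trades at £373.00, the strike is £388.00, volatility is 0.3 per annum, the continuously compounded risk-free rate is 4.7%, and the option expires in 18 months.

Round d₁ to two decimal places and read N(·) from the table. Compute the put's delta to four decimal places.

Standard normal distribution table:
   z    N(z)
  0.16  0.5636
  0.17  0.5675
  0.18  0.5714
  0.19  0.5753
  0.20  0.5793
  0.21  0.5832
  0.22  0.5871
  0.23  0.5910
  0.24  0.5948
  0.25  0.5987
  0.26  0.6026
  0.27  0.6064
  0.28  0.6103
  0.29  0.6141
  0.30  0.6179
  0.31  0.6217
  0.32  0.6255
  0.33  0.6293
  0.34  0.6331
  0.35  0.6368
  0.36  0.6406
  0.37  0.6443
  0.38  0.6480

-0.3936

T = 1.5;  σ√T = 0.3674
d₁ = [ln(373/388) + (0.047 + 0.3²/2)·1.5] / 0.3674 = [-0.0394 + 0.1380] / 0.3674 = 0.2683 ⇒ 0.27
N(d₁) = N(0.27) = 0.6064
Δ_put = N(d₁) − 1 = 0.6064 − 1 = -0.3936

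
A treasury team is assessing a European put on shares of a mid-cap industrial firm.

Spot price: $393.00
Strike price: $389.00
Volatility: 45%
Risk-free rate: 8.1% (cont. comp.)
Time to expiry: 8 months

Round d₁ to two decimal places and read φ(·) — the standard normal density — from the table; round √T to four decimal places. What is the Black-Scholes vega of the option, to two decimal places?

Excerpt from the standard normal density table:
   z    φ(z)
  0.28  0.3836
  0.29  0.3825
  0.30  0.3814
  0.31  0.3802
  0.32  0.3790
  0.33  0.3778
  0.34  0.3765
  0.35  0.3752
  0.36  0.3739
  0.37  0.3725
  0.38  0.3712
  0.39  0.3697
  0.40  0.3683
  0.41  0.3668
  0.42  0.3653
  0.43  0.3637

T = 0.6667;  σ√T = 0.3674
d₁ = [ln(393/389) + (0.081 + ½·0.45²)·0.6667] / (σ√T) = (0.0102 + 0.1215) / 0.3674 = 0.3585 ⇒ 0.36
√T = √0.6667 = 0.8165
φ(d₁) = φ(0.36) = 0.3739
vega = S·φ(d₁)·√T = 393·0.3739·0.8165 = 119.9787

119.98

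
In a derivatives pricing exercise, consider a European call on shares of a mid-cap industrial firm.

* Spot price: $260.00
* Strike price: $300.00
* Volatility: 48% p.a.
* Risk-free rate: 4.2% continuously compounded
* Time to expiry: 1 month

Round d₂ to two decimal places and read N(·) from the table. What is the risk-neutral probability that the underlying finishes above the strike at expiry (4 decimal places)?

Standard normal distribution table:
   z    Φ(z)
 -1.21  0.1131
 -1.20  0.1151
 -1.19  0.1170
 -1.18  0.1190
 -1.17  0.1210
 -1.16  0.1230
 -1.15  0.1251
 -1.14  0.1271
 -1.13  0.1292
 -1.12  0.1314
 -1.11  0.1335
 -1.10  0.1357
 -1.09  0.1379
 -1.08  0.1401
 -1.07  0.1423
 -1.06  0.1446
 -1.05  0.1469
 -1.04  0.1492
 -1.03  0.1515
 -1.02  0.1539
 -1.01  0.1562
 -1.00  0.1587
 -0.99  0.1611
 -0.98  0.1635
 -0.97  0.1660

0.1401

σ√T = 0.48·√0.08333 = 0.1386
d₁ = [ln(260/300) + (0.042 + ½·0.48²)·0.08333] / (σ√T) = (-0.1431 + 0.0131) / 0.1386 = -0.9382 ≈ -0.94
d₂ = -0.9382 − 0.1386 = -1.0768 ≈ -1.08
Risk-neutral Pr[S_T > K] = N(d₂) = N(-1.08) = 0.1401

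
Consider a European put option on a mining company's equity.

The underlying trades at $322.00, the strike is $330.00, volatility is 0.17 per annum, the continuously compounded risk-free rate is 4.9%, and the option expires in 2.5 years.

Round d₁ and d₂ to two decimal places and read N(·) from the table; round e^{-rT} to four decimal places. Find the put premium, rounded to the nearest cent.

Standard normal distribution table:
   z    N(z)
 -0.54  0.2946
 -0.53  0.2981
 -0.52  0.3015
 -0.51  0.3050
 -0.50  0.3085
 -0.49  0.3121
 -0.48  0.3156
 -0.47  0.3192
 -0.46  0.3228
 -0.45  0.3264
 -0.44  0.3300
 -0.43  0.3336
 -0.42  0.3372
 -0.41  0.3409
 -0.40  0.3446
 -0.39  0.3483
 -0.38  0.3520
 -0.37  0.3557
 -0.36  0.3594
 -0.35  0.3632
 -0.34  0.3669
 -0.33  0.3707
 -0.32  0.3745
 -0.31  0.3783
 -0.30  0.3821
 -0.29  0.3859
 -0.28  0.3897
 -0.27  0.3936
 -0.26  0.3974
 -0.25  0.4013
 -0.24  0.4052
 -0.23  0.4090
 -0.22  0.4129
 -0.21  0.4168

$20.07

σ√T = 0.17·√2.5 = 0.2688
d₁ = [ln(322/330) + (0.049 + 0.17²/2)·2.5] / 0.2688 = [-0.0245 + 0.1586] / 0.2688 = 0.4988 ⇒ 0.50
d₂ = d₁ − σ√T = 0.4988 − 0.2688 = 0.2300 ⇒ 0.23
e^(−rT) = e^(−0.049·2.5) = 0.8847
P = 330·0.8847·N(-0.23) − 322·N(-0.50) = 330·0.8847·0.4090 − 322·0.3085 = 119.4080 − 99.3370 = 20.0710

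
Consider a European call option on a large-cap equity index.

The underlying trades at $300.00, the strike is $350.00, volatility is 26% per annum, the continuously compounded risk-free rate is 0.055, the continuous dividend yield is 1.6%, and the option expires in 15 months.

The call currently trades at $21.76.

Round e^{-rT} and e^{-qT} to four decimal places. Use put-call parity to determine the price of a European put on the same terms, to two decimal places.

$54.46

exp(−qT) = exp(−0.016·1.25) = 0.9802;  exp(−rT) = exp(−0.055·1.25) = 0.9336
Put-call parity: C − P = S·e^(−qT) − K·e^(−rT) = 300·0.9802 − 350·0.9336 = 294.0600 − 326.7600 = -32.7000
P = C − (C − P) = 21.76 − (-32.7000) = 54.4600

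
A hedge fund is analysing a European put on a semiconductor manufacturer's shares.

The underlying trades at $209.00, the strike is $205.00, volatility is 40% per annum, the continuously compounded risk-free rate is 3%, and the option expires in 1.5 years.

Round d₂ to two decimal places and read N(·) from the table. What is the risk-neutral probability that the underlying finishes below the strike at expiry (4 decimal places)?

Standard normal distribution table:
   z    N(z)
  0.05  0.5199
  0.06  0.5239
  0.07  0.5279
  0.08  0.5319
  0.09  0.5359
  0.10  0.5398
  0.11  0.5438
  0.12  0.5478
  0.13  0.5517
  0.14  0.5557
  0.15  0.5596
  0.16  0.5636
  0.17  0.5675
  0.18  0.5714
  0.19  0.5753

0.5438

σ√T = 0.4·√1.5 = 0.4899
ln(S/K) + (r + σ²/2)T = ln(209/205) + (0.03 + 0.4²/2)·1.5 = 0.0193 + 0.1650 = 0.1843
d₁ = 0.1843 / 0.4899 = 0.3763 ≈ 0.38
d₂ = d₁ − σ√T = 0.3763 − 0.4899 = -0.1136 ≈ -0.11
Risk-neutral Pr[S_T < K] = N(−d₂) = N(0.11) = 0.5438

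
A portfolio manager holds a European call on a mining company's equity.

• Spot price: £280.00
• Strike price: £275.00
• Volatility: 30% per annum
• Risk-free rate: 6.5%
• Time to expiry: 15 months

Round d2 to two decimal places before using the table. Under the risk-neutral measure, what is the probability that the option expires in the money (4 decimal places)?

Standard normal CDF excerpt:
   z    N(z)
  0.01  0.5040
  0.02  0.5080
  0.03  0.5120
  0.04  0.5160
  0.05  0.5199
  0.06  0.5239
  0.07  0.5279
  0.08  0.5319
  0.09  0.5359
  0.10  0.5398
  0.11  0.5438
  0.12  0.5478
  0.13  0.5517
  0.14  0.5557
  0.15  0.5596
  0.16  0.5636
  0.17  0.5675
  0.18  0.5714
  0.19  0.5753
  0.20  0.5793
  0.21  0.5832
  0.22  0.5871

0.5517

T = 1.25;  σ√T = 0.3354
d₁ = [ln(280/275) + (0.065 + 0.3²/2)·1.25] / 0.3354 = [0.0180 + 0.1375] / 0.3354 = 0.4637 ⇒ 0.46
d₂ = d₁ − σ√T = 0.4637 − 0.3354 = 0.1283 ⇒ 0.13
Risk-neutral Pr[S_T > K] = N(d₂) = N(0.13) = 0.5517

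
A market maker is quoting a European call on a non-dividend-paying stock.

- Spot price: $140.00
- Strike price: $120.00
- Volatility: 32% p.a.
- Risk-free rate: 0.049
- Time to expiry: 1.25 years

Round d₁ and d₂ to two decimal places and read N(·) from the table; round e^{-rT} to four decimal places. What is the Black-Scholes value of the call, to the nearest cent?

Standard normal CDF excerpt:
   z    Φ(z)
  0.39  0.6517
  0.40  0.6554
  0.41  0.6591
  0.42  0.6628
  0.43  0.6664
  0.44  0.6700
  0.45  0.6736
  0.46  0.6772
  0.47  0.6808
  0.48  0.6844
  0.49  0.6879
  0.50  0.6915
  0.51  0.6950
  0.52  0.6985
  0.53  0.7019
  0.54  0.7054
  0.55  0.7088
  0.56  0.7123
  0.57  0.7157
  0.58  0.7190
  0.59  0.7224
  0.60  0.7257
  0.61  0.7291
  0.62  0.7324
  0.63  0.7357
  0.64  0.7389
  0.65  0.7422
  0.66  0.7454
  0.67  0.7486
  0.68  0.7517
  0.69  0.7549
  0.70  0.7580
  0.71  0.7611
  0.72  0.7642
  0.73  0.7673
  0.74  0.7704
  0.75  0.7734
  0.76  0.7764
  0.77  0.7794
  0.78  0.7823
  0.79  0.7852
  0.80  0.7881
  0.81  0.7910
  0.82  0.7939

$34.71

T = 1.25;  σ√T = 0.3578
d₁ = [ln(140/120) + (0.049 + 0.32²/2)·1.25] / 0.3578 = [0.1542 + 0.1253] / 0.3578 = 0.7809 ≈ 0.78
d₂ = d₁ − σ√T = 0.7809 − 0.3578 = 0.4232 ≈ 0.42
exp(−rT) = exp(−0.049·1.25) = 0.9406
N(d₁) = N(0.78) = 0.7823;  N(d₂) = N(0.42) = 0.6628
C = 140·0.7823 − 120·0.9406·0.6628 = 109.5220 − 74.8116 = 34.7104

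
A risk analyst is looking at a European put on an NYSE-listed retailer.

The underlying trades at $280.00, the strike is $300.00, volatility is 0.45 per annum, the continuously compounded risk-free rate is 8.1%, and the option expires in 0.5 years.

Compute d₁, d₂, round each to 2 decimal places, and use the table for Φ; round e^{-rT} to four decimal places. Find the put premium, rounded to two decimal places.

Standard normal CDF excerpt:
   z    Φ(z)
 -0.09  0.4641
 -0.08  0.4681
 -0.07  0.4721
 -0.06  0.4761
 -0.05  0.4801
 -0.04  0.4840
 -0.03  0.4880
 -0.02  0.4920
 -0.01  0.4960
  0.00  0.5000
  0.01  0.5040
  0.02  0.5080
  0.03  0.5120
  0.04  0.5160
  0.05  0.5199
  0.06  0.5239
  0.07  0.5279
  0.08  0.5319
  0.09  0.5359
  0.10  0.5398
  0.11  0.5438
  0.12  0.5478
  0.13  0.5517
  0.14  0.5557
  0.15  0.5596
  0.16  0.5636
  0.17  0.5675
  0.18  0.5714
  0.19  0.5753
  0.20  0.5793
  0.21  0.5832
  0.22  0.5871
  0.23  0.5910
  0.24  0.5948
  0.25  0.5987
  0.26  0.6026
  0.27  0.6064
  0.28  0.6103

$40.29

T = 0.5;  σ√T = 0.3182
ln(S/K) + (r + σ²/2)T = ln(280/300) + (0.081 + 0.45²/2)·0.5 = -0.0690 + 0.0911 = 0.0221
d₁ = 0.0221 / 0.3182 = 0.0696 → 0.07
d₂ = d₁ − σ√T = 0.0696 − 0.3182 = -0.2486 → -0.25
exp(−rT) = exp(−0.081·0.5) = 0.9603
N(−d₂) = N(0.25) = 0.5987;  N(−d₁) = N(-0.07) = 0.4721
P = 300·0.9603·0.5987 − 280·0.4721 = 172.4795 − 132.1880 = 40.2915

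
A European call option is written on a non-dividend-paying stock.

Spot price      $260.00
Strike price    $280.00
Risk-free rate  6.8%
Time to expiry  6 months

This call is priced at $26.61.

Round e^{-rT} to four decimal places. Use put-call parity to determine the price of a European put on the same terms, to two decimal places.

$37.26

e^(−rT) = e^(−0.068·0.5) = 0.9666
Put-call parity: C − P = S − K·e^(−rT) = 260 − 280·0.9666 = 260 − 270.6480 = -10.6480
P = C − (C − P) = 26.61 − (-10.6480) = 37.2580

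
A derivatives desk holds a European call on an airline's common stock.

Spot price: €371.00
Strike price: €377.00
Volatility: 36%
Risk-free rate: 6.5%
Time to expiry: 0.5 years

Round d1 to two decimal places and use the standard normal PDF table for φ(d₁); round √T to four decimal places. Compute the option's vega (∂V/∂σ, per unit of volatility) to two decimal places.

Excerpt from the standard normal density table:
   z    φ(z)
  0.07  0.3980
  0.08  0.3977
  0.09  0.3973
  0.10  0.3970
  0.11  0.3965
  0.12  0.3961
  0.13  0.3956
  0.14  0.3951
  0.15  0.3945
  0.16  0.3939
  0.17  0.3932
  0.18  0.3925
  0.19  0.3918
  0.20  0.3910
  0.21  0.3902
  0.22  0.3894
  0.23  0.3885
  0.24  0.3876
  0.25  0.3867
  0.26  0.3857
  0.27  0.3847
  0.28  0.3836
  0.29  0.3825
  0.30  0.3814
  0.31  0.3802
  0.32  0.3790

102.78

T = 0.5;  σ√T = 0.2546
d₁ = [ln(371/377) + (0.065 + 0.36²/2)·0.5] / 0.2546 = [-0.0160 + 0.0649] / 0.2546 = 0.1919 → 0.19
√T = √0.5 = 0.7071
φ(d₁) = φ(0.19) = 0.3918
vega = S·φ(d₁)·√T = 371·0.3918·0.7071 = 102.7825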